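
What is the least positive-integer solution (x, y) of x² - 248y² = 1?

We seek the smallest positive integers (x, y) with x² - 248y² = 1, i.e., x² = 248y² + 1.
Try successive y values:
y = 1: x² = 248·1² + 1 = 249, not a perfect square
y = 2: x² = 248·2² + 1 = 993, not a perfect square
y = 3: x² = 248·3² + 1 = 2233, not a perfect square
... continuing the search (or via continued fractions) ...
y = 4: x² = 248·4² + 1 = 3969, x = 63 ✓

Verify: 63² - 248·4² = 3969 - 3968 = 1 ✓

x = 63, y = 4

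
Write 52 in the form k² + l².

We need to find integers k, l > 0 such that k² + l² = 52.
Trying k = 4: l² = 52 - 4² = 52 - 16 = 36
l = 6
Check: 4² + 6² = 16 + 36 = 52 ✓

52 = 4² + 6²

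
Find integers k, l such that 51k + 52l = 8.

Step 1: Check solvability.
gcd(51, 52) = 1
Since 1 divides 8, solutions exist.

Step 2: Apply extended Euclidean algorithm to find gcd.
We find integers such that 51*x0 + 52*y0 = 1

Step 3: Scale the particular solution.
Multiply by 8/1 = 8:
k = -8, l = 8

Step 4: Verify.
51*(-8) + 52*(8) = 8 = 8 ✓

k = -8, l = 8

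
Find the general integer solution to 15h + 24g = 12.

Step 1: Compute gcd(15, 24) = 3.
Since 3 divides 12, solutions exist.

Step 2: Find a particular solution using extended Euclidean algorithm.
We get h₀ = -12, g₀ = 8.
Check: 15*-12 + 24*8 = 12 = 12 ✓

Step 3: Write the general solution.
h = -12 + (24/3)t = -12 + 8t
g = 8 - (15/3)t = 8 - 5t
for any integer t.

h = -12 + 8t, g = 8 - 5t for integer t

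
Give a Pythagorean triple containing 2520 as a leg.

We need the other leg and hypotenuse such that 2520² + x² = c².
Take x = 123, c = 2523: 2520² + 123² = 6350400 + 15129 = 6365529 = 2523² ✓
Triple: (123, 2520, 2523)

(123, 2520, 2523)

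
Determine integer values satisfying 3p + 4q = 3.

Step 1: Check solvability.
gcd(3, 4) = 1
Since 1 divides 3, solutions exist.

Step 2: Apply extended Euclidean algorithm to find gcd.
We find integers such that 3*x0 + 4*y0 = 1

Step 3: Scale the particular solution.
Multiply by 3/1 = 3:
p = -3, q = 3

Step 4: Verify.
3*(-3) + 4*(3) = 3 = 3 ✓

p = -3, q = 3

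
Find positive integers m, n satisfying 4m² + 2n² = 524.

Try small values of m and check whether (524 - 4m²)/2 is a perfect square.
m = 9: 4·9² = 324, so 2n² = 524 - 324 = 200, giving n² = 100, n = 10.
Check: 4·9² + 2·10² = 324 + 200 = 524 ✓

m = 9, n = 10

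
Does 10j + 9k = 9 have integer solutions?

Step 1: Compute gcd(10, 9).
gcd(10, 9) = 1

Step 2: Check divisibility.
Does 1 divide 9? 9 = 1 x 9, so yes.

By the theorem on linear Diophantine equations, 10j + 9k = 9 has integer solutions if and only if gcd(10, 9) divides 9. Since 1 | 9, solutions exist.

Yes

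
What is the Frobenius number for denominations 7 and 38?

For two coprime denominations a and b, the Frobenius number (largest value not representable as a non-negative combination) is ab - a - b.
Here gcd(7, 38) = 1, so they are coprime.
F(7, 38) = 7·38 - 7 - 38 = 266 - 45 = 221

221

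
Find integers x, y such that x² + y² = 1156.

We need to find integers x, y > 0 such that x² + y² = 1156.
Trying x = 16: y² = 1156 - 16² = 1156 - 256 = 900
y = 30
Check: 16² + 30² = 256 + 900 = 1156 ✓

1156 = 16² + 30²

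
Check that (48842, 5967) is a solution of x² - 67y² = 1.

Compute x² = 48842² = 2385540964
Compute 67y² = 67·5967² = 67·35605089 = 2385540963
x² - 67y² = 2385540964 - 2385540963 = 1
Since this equals 1, (48842, 5967) is a solution.

Yes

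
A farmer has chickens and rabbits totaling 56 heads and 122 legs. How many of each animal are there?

Let c = chickens, r = rabbits.
Heads: c + r = 56
Legs: 2c + 4r = 122
From the first equation, c = 56 - r. Substitute:
2(56 - r) + 4r = 122
112 + 2r = 122
r = (122 - 112)/2 = 5
c = 56 - 5 = 51

Chickens: 51, Rabbits: 5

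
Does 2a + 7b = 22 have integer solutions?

Step 1: Compute gcd(2, 7).
gcd(2, 7) = 1

Step 2: Check divisibility.
Does 1 divide 22? 22 = 1 x 22, so yes.

By the theorem on linear Diophantine equations, 2a + 7b = 22 has integer solutions if and only if gcd(2, 7) divides 22. Since 1 | 22, solutions exist.

Yes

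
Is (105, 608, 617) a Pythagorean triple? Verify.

Compute a² + b² = 105² + 608² = 11025 + 369664 = 380689
Compute c² = 617² = 380689
Since 380689 = 380689, confirmed.

Yes, it is a Pythagorean triple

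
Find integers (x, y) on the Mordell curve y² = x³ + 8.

Try small integer x values and check whether x³ + 8 is a perfect square.
x = 2: x³ + 8 = 2³ + 8 = 8 + 8 = 16
Is 16 a perfect square? 4² = 16 ✓
So (x, y) = (2, -4) is a solution.

x = 2, y = -4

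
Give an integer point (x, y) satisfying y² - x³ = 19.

Try small integer x values and check whether x³ + 19 is a perfect square.
x = 5: x³ + 19 = 5³ + 19 = 125 + 19 = 144
Is 144 a perfect square? 12² = 144 ✓
So (x, y) = (5, 12) is a solution.

x = 5, y = 12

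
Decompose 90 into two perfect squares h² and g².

We need to find integers h, g > 0 such that h² + g² = 90.
Trying h = 3: g² = 90 - 3² = 90 - 9 = 81
g = 9
Check: 3² + 9² = 9 + 81 = 90 ✓

90 = 3² + 9²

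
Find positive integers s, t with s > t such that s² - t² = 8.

Factor: s² - t² = (s+t)(s-t) = 8.
We need two factors of 8 with the same parity.
Use s+t = 4 and s-t = 2 (product 4·2 = 8).
Adding: 2s = 6, so s = 3.
Subtracting: 2t = 2, so t = 1.
Check: 3² - 1² = 9 - 1 = 8 ✓

s = 3, t = 1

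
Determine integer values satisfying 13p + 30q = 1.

Step 1: Check solvability.
gcd(13, 30) = 1
Since 1 divides 1, solutions exist.

Step 2: Apply extended Euclidean algorithm to find gcd.
We find integers such that 13*x0 + 30*y0 = 1

Step 3: Scale the particular solution.
Multiply by 1/1 = 1:
p = 7, q = -3

Step 4: Verify.
13*(7) + 30*(-3) = 1 = 1 ✓

p = 7, q = -3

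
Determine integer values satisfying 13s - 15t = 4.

Step 1: Check solvability.
gcd(13, 15) = 1
Since 1 divides 4, solutions exist.

Step 2: Apply extended Euclidean algorithm to find gcd.
We find integers such that 13*x0 + 15*y0 = 1

Step 3: Scale the particular solution.
Multiply by 4/1 = 4:
s = 28, t = 24

Step 4: Verify.
13*(28) - 15*(24) = 4 = 4 ✓

s = 28, t = 24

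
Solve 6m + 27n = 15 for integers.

Step 1: Check solvability.
gcd(6, 27) = 3
Since 3 divides 15, solutions exist.

Step 2: Apply extended Euclidean algorithm to find gcd.
We find integers such that 6*x0 + 27*y0 = 3

Step 3: Scale the particular solution.
Multiply by 15/3 = 5:
m = -20, n = 5

Step 4: Verify.
6*(-20) + 27*(5) = 15 = 15 ✓

m = -20, n = 5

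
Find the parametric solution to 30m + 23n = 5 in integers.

Step 1: Compute gcd(30, 23) = 1.
Since 1 divides 5, solutions exist.

Step 2: Find a particular solution using extended Euclidean algorithm.
We get m₀ = 50, n₀ = -65.
Check: 30*50 + 23*-65 = 5 = 5 ✓

Step 3: Write the general solution.
m = 50 + (23/1)t = 50 + 23t
n = -65 - (30/1)t = -65 - 30t
for any integer t.

m = 50 + 23t, n = -65 - 30t for integer t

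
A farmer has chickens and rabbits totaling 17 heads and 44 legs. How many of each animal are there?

Let c = chickens, r = rabbits.
Heads: c + r = 17
Legs: 2c + 4r = 44
From the first equation, c = 17 - r. Substitute:
2(17 - r) + 4r = 44
34 + 2r = 44
r = (44 - 34)/2 = 5
c = 17 - 5 = 12

Chickens: 12, Rabbits: 5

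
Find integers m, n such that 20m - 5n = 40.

Step 1: Check solvability.
gcd(20, 5) = 5
Since 5 divides 40, solutions exist.

Step 2: Apply extended Euclidean algorithm to find gcd.
We find integers such that 20*x0 + 5*y0 = 5

Step 3: Scale the particular solution.
Multiply by 40/5 = 8:
m = 0, n = -8

Step 4: Verify.
20*(0) - 5*(-8) = 40 = 40 ✓

m = 0, n = -8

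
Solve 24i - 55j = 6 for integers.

Step 1: Check solvability.
gcd(24, 55) = 1
Since 1 divides 6, solutions exist.

Step 2: Apply extended Euclidean algorithm to find gcd.
We find integers such that 24*x0 + 55*y0 = 1

Step 3: Scale the particular solution.
Multiply by 6/1 = 6:
i = -96, j = -42

Step 4: Verify.
24*(-96) - 55*(-42) = 6 = 6 ✓

i = -96, j = -42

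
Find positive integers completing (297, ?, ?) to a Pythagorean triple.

We need the other leg and hypotenuse such that 297² + x² = c².
Take x = 304, c = 425: 297² + 304² = 88209 + 92416 = 180625 = 425² ✓
Triple: (297, 304, 425)

(297, 304, 425)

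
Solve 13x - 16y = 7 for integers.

Step 1: Check solvability.
gcd(13, 16) = 1
Since 1 divides 7, solutions exist.

Step 2: Apply extended Euclidean algorithm to find gcd.
We find integers such that 13*x0 + 16*y0 = 1

Step 3: Scale the particular solution.
Multiply by 7/1 = 7:
x = 35, y = 28

Step 4: Verify.
13*(35) - 16*(28) = 7 = 7 ✓

x = 35, y = 28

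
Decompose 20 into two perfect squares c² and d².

We need to find integers c, d > 0 such that c² + d² = 20.
Trying c = 2: d² = 20 - 2² = 20 - 4 = 16
d = 4
Check: 2² + 4² = 4 + 16 = 20 ✓

20 = 2² + 4²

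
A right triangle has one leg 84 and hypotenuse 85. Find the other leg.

a² = c² - b² = 7225 - 7056 = 169
a = 13

13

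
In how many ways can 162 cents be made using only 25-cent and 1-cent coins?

We need non-negative integers (x, y) with 25x + 1y = 162.
For each x from 0 to 6, check if (162 - 25x) is a non-negative multiple of 1.
Solutions (x, y): (0,162), (1,137), (2,112), (3,87), ...
Count: 7

7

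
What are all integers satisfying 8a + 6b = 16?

Step 1: Compute gcd(8, 6) = 2.
Since 2 divides 16, solutions exist.

Step 2: Find a particular solution using extended Euclidean algorithm.
We get a₀ = 8, b₀ = -8.
Check: 8*8 + 6*-8 = 16 = 16 ✓

Step 3: Write the general solution.
a = 8 + (6/2)t = 8 + 3t
b = -8 - (8/2)t = -8 - 4t
for any integer t.

a = 8 + 3t, b = -8 - 4t for integer t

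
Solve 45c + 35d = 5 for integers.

Step 1: Check solvability.
gcd(45, 35) = 5
Since 5 divides 5, solutions exist.

Step 2: Apply extended Euclidean algorithm to find gcd.
We find integers such that 45*x0 + 35*y0 = 5

Step 3: Scale the particular solution.
Multiply by 5/5 = 1:
c = -3, d = 4

Step 4: Verify.
45*(-3) + 35*(4) = 5 = 5 ✓

c = -3, d = 4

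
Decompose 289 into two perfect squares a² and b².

We need to find integers a, b > 0 such that a² + b² = 289.
Trying a = 8: b² = 289 - 8² = 289 - 64 = 225
b = 15
Check: 8² + 15² = 64 + 225 = 289 ✓

289 = 8² + 15²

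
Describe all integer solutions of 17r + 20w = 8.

Step 1: Compute gcd(17, 20) = 1.
Since 1 divides 8, solutions exist.

Step 2: Find a particular solution using extended Euclidean algorithm.
We get r₀ = -56, w₀ = 48.
Check: 17*-56 + 20*48 = 8 = 8 ✓

Step 3: Write the general solution.
r = -56 + (20/1)t = -56 + 20t
w = 48 - (17/1)t = 48 - 17t
for any integer t.

r = -56 + 20t, w = 48 - 17t for integer t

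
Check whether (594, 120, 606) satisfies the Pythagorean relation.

Compute a² + b²:
594² + 120² = 352836 + 14400 = 367236
Compute c²:
606² = 367236
Since 367236 = 367236, it is a Pythagorean triple.

Yes, it is a Pythagorean triple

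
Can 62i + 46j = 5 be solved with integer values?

Step 1: Compute gcd(62, 46).
gcd(62, 46) = 2

Step 2: Check divisibility.
Does 2 divide 5? 5 = 2 x 2 + 1, so no.

By the theorem on linear Diophantine equations, 62i + 46j = 5 has integer solutions if and only if gcd(62, 46) divides 5. Since 2 does not divide 5, no solutions exist.

No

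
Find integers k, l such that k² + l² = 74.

We need to find integers k, l > 0 such that k² + l² = 74.
Trying k = 5: l² = 74 - 5² = 74 - 25 = 49
l = 7
Check: 5² + 7² = 25 + 49 = 74 ✓

74 = 5² + 7²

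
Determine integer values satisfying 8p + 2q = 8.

Step 1: Check solvability.
gcd(8, 2) = 2
Since 2 divides 8, solutions exist.

Step 2: Apply extended Euclidean algorithm to find gcd.
We find integers such that 8*x0 + 2*y0 = 2

Step 3: Scale the particular solution.
Multiply by 8/2 = 4:
p = 0, q = 4

Step 4: Verify.
8*(0) + 2*(4) = 8 = 8 ✓

p = 0, q = 4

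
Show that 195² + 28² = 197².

Compute a² + b²:
195² + 28² = 38025 + 784 = 38809
Compute c²:
197² = 38809
Since 38809 = 38809, it is a Pythagorean triple.

Yes, it is a Pythagorean triple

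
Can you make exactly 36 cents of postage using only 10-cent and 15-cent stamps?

We need non-negative x, y with 10x + 15y = 36.
gcd(10, 15) = 5, and 5 does not divide 36.
No integer solutions exist, so certainly no non-negative ones.

No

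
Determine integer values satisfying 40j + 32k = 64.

Step 1: Check solvability.
gcd(40, 32) = 8
Since 8 divides 64, solutions exist.

Step 2: Apply extended Euclidean algorithm to find gcd.
We find integers such that 40*x0 + 32*y0 = 8

Step 3: Scale the particular solution.
Multiply by 64/8 = 8:
j = 8, k = -8

Step 4: Verify.
40*(8) + 32*(-8) = 64 = 64 ✓

j = 8, k = -8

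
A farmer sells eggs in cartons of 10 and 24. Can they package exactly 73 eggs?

We need non-negative a, b with 10a + 24b = 73.
gcd(10, 24) = 2, and 2 does not divide 73.
No integer solutions exist.

No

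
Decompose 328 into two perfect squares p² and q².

We need to find integers p, q > 0 such that p² + q² = 328.
Trying p = 2: q² = 328 - 2² = 328 - 4 = 324
q = 18
Check: 2² + 18² = 4 + 324 = 328 ✓

328 = 2² + 18²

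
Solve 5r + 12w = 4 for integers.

Step 1: Check solvability.
gcd(5, 12) = 1
Since 1 divides 4, solutions exist.

Step 2: Apply extended Euclidean algorithm to find gcd.
We find integers such that 5*x0 + 12*y0 = 1

Step 3: Scale the particular solution.
Multiply by 4/1 = 4:
r = 20, w = -8

Step 4: Verify.
5*(20) + 12*(-8) = 4 = 4 ✓

r = 20, w = -8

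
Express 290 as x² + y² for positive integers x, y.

We need to find integers x, y > 0 such that x² + y² = 290.
Trying x = 1: y² = 290 - 1² = 290 - 1 = 289
y = 17
Check: 1² + 17² = 1 + 289 = 290 ✓

290 = 1² + 17²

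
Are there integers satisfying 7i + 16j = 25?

Step 1: Compute gcd(7, 16).
gcd(7, 16) = 1

Step 2: Check divisibility.
Does 1 divide 25? 25 = 1 x 25, so yes.

By the theorem on linear Diophantine equations, 7i + 16j = 25 has integer solutions if and only if gcd(7, 16) divides 25. Since 1 | 25, solutions exist.

Yes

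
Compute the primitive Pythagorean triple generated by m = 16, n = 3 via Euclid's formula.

a = m² - n² = 16² - 3² = 256 - 9 = 247
b = 2mn = 2·16·3 = 96
c = m² + n² = 256 + 9 = 265
Verify: 247² + 96² = 61009 + 9216 = 70225 = 265² ✓

(247, 96, 265)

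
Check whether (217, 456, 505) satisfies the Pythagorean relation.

Compute a² + b²:
217² + 456² = 47089 + 207936 = 255025
Compute c²:
505² = 255025
Since 255025 = 255025, it is a Pythagorean triple.

Yes, it is a Pythagorean triple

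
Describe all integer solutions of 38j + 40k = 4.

Step 1: Compute gcd(38, 40) = 2.
Since 2 divides 4, solutions exist.

Step 2: Find a particular solution using extended Euclidean algorithm.
We get j₀ = -2, k₀ = 2.
Check: 38*-2 + 40*2 = 4 = 4 ✓

Step 3: Write the general solution.
j = -2 + (40/2)t = -2 + 20t
k = 2 - (38/2)t = 2 - 19t
for any integer t.

j = -2 + 20t, k = 2 - 19t for integer t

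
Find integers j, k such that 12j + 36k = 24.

Step 1: Check solvability.
gcd(12, 36) = 12
Since 12 divides 24, solutions exist.

Step 2: Apply extended Euclidean algorithm to find gcd.
We find integers such that 12*x0 + 36*y0 = 12

Step 3: Scale the particular solution.
Multiply by 24/12 = 2:
j = 2, k = 0

Step 4: Verify.
12*(2) + 36*(0) = 24 = 24 ✓

j = 2, k = 0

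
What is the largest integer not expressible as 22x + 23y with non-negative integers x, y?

For two coprime denominations a and b, the Frobenius number (largest value not representable as a non-negative combination) is ab - a - b.
Here gcd(22, 23) = 1, so they are coprime.
F(22, 23) = 22·23 - 22 - 23 = 506 - 45 = 461

461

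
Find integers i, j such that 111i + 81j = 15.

Step 1: Check solvability.
gcd(111, 81) = 3
Since 3 divides 15, solutions exist.

Step 2: Apply extended Euclidean algorithm to find gcd.
We find integers such that 111*x0 + 81*y0 = 3

Step 3: Scale the particular solution.
Multiply by 15/3 = 5:
i = -40, j = 55

Step 4: Verify.
111*(-40) + 81*(55) = 15 = 15 ✓

i = -40, j = 55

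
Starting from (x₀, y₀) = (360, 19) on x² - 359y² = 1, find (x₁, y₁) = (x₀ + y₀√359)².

Solutions to x² - Dy² = 1 are generated by powers of (x₀ + y₀√D).
The next solution satisfies x₁ + y₁√359 = (x₀ + y₀√359)², giving:
x₁ = x₀² + 359y₀² = 360² + 359·19² = 129600 + 129599 = 259199
y₁ = 2x₀y₀ = 2·360·19 = 13680

Verify: 259199² - 359·13680² = 67184121601 - 67184121600 = 1 ✓

x = 259199, y = 13680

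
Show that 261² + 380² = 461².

Compute a² + b²:
261² + 380² = 68121 + 144400 = 212521
Compute c²:
461² = 212521
Since 212521 = 212521, it is a Pythagorean triple.

Yes, it is a Pythagorean triple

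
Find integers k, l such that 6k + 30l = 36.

Step 1: Check solvability.
gcd(6, 30) = 6
Since 6 divides 36, solutions exist.

Step 2: Apply extended Euclidean algorithm to find gcd.
We find integers such that 6*x0 + 30*y0 = 6

Step 3: Scale the particular solution.
Multiply by 36/6 = 6:
k = 6, l = 0

Step 4: Verify.
6*(6) + 30*(0) = 36 = 36 ✓

k = 6, l = 0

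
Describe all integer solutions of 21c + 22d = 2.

Step 1: Compute gcd(21, 22) = 1.
Since 1 divides 2, solutions exist.

Step 2: Find a particular solution using extended Euclidean algorithm.
We get c₀ = -2, d₀ = 2.
Check: 21*-2 + 22*2 = 2 = 2 ✓

Step 3: Write the general solution.
c = -2 + (22/1)t = -2 + 22t
d = 2 - (21/1)t = 2 - 21t
for any integer t.

c = -2 + 22t, d = 2 - 21t for integer t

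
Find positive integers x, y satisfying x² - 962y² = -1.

We need x² = 962y² - 1. Try successive y:
y = 1: x² = 962·1² - 1 = 961 = 31² ✓
Check: 31² - 962·1² = 961 - 962 = -1 ✓

x = 31, y = 1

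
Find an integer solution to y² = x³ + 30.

Try small integer x values and check whether x³ + 30 is a perfect square.
x = 19: x³ + 30 = 19³ + 30 = 6859 + 30 = 6889
Is 6889 a perfect square? 83² = 6889 ✓
So (x, y) = (19, -83) is a solution.

x = 19, y = -83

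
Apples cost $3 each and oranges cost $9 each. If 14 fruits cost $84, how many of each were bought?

Let a = apples, o = oranges.
a + o = 14
3a + 9o = 84
Substitute o = 14 - a:
3a + 9(14 - a) = 84
(3 - 9)a = 84 - 126
-6a = -42
a = 7, o = 14 - 7 = 7

Apples: 7, Oranges: 7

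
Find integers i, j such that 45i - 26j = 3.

Step 1: Check solvability.
gcd(45, 26) = 1
Since 1 divides 3, solutions exist.

Step 2: Apply extended Euclidean algorithm to find gcd.
We find integers such that 45*x0 + 26*y0 = 1

Step 3: Scale the particular solution.
Multiply by 3/1 = 3:
i = 33, j = 57

Step 4: Verify.
45*(33) - 26*(57) = 3 = 3 ✓

i = 33, j = 57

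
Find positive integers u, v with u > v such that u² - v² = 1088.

Factor: u² - v² = (u+v)(u-v) = 1088.
We need two factors of 1088 with the same parity.
Use u+v = 544 and u-v = 2 (product 544·2 = 1088).
Adding: 2u = 546, so u = 273.
Subtracting: 2v = 542, so v = 271.
Check: 273² - 271² = 74529 - 73441 = 1088 ✓

u = 273, v = 271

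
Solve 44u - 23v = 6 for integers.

Step 1: Check solvability.
gcd(44, 23) = 1
Since 1 divides 6, solutions exist.

Step 2: Apply extended Euclidean algorithm to find gcd.
We find integers such that 44*x0 + 23*y0 = 1

Step 3: Scale the particular solution.
Multiply by 6/1 = 6:
u = 66, v = 126

Step 4: Verify.
44*(66) - 23*(126) = 6 = 6 ✓

u = 66, v = 126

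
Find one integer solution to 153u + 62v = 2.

Step 1: Check solvability.
gcd(153, 62) = 1
Since 1 divides 2, solutions exist.

Step 2: Apply extended Euclidean algorithm to find gcd.
We find integers such that 153*x0 + 62*y0 = 1

Step 3: Scale the particular solution.
Multiply by 2/1 = 2:
u = 30, v = -74

Step 4: Verify.
153*(30) + 62*(-74) = 2 = 2 ✓

u = 30, v = -74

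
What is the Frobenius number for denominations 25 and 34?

For two coprime denominations a and b, the Frobenius number (largest value not representable as a non-negative combination) is ab - a - b.
Here gcd(25, 34) = 1, so they are coprime.
F(25, 34) = 25·34 - 25 - 34 = 850 - 59 = 791

791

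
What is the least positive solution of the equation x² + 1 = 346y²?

We need x² = 346y² - 1. Try successive y:
y = 1: x² = 346·1² - 1 = 345, not a perfect square
y = 2: x² = 346·2² - 1 = 1383, not a perfect square
y = 3: x² = 346·3² - 1 = 3113, not a perfect square
...
y = 5: x² = 346·5² - 1 = 8649 = 93² ✓
Check: 93² - 346·5² = 8649 - 8650 = -1 ✓

x = 93, y = 5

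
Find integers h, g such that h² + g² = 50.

We need to find integers h, g > 0 such that h² + g² = 50.
Trying h = 1: g² = 50 - 1² = 50 - 1 = 49
g = 7
Check: 1² + 7² = 1 + 49 = 50 ✓

50 = 1² + 7²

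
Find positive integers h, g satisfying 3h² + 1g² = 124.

Try small values of h and check whether (124 - 3h²)/1 is a perfect square.
h = 5: 3·5² = 75, so 1g² = 124 - 75 = 49, giving g² = 49, g = 7.
Check: 3·5² + 1·7² = 75 + 49 = 124 ✓

h = 5, g = 7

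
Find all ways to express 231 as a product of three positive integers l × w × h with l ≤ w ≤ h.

Iterate l from 1 to ⌊231^(1/3)⌋. For each l dividing 231, iterate w ≥ l with w dividing 231/l, and set h = 231/(l·w).
Triples found (5): (1×1×231), (1×3×77), (1×7×33), (1×11×21), (3×7×11)

(1×1×231), (1×3×77), (1×7×33), (1×11×21), (3×7×11)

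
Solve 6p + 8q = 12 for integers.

Step 1: Check solvability.
gcd(6, 8) = 2
Since 2 divides 12, solutions exist.

Step 2: Apply extended Euclidean algorithm to find gcd.
We find integers such that 6*x0 + 8*y0 = 2

Step 3: Scale the particular solution.
Multiply by 12/2 = 6:
p = -6, q = 6

Step 4: Verify.
6*(-6) + 8*(6) = 12 = 12 ✓

p = -6, q = 6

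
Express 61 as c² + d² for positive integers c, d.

We need to find integers c, d > 0 such that c² + d² = 61.
Trying c = 5: d² = 61 - 5² = 61 - 25 = 36
d = 6
Check: 5² + 6² = 25 + 36 = 61 ✓

61 = 5² + 6²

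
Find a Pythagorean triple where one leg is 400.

We need the other leg and hypotenuse such that 400² + x² = c².
Take x = 561, c = 689: 400² + 561² = 160000 + 314721 = 474721 = 689² ✓
Triple: (561, 400, 689)

(561, 400, 689)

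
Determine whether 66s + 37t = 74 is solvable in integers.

Step 1: Compute gcd(66, 37).
gcd(66, 37) = 1

Step 2: Check divisibility.
Does 1 divide 74? 74 = 1 x 74, so yes.

By the theorem on linear Diophantine equations, 66s + 37t = 74 has integer solutions if and only if gcd(66, 37) divides 74. Since 1 | 74, solutions exist.

Yes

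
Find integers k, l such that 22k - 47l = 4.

Step 1: Check solvability.
gcd(22, 47) = 1
Since 1 divides 4, solutions exist.

Step 2: Apply extended Euclidean algorithm to find gcd.
We find integers such that 22*x0 + 47*y0 = 1

Step 3: Scale the particular solution.
Multiply by 4/1 = 4:
k = 60, l = 28

Step 4: Verify.
22*(60) - 47*(28) = 4 = 4 ✓

k = 60, l = 28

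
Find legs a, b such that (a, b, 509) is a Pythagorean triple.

We need a² + b² = 509² = 259081.
Trying: 459² + 220² = 210681 + 48400 = 259081 ✓

(459, 220, 509)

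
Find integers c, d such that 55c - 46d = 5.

Step 1: Check solvability.
gcd(55, 46) = 1
Since 1 divides 5, solutions exist.

Step 2: Apply extended Euclidean algorithm to find gcd.
We find integers such that 55*x0 + 46*y0 = 1

Step 3: Scale the particular solution.
Multiply by 5/1 = 5:
c = -25, d = -30

Step 4: Verify.
55*(-25) - 46*(-30) = 5 = 5 ✓

c = -25, d = -30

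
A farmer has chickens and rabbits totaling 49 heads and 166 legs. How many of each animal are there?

Let c = chickens, r = rabbits.
Heads: c + r = 49
Legs: 2c + 4r = 166
From the first equation, c = 49 - r. Substitute:
2(49 - r) + 4r = 166
98 + 2r = 166
r = (166 - 98)/2 = 34
c = 49 - 34 = 15

Chickens: 15, Rabbits: 34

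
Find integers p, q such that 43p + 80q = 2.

Step 1: Check solvability.
gcd(43, 80) = 1
Since 1 divides 2, solutions exist.

Step 2: Apply extended Euclidean algorithm to find gcd.
We find integers such that 43*x0 + 80*y0 = 1

Step 3: Scale the particular solution.
Multiply by 2/1 = 2:
p = -26, q = 14

Step 4: Verify.
43*(-26) + 80*(14) = 2 = 2 ✓

p = -26, q = 14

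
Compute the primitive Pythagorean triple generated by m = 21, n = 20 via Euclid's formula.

a = m² - n² = 441 - 400 = 41
b = 2mn = 2·21·20 = 840
c = m² + n² = 441 + 400 = 841
Verify: 41² + 840² = 1681 + 705600 = 707281 = 841² ✓

(41, 840, 841)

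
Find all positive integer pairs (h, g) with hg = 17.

The positive divisors of 17 are: 1, 17.
Each divisor d gives the pair (d, 17/d):
(1, 17), (17, 1)

(1, 17), (17, 1)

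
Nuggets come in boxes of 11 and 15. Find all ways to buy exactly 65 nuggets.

We need non-negative integers (x, y) with 11x + 15y = 65.
For each x in 0..5, check if 65 - 11x is a non-negative multiple of 15.
No x yields an integer y ≥ 0.

No solution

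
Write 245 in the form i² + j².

We need to find integers i, j > 0 such that i² + j² = 245.
Trying i = 7: j² = 245 - 7² = 245 - 49 = 196
j = 14
Check: 7² + 14² = 49 + 196 = 245 ✓

245 = 7² + 14²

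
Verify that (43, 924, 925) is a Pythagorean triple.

Compute a² + b² = 43² + 924² = 1849 + 853776 = 855625
Compute c² = 925² = 855625
Since 855625 = 855625, confirmed.

Yes, it is a Pythagorean triple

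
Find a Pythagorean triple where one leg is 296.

We need the other leg and hypotenuse such that 296² + x² = c².
Take x = 5472, c = 5480: 296² + 5472² = 87616 + 29942784 = 30030400 = 5480² ✓
Triple: (296, 5472, 5480)

(296, 5472, 5480)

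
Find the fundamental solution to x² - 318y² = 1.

We seek the smallest positive integers (x, y) with x² - 318y² = 1, i.e., x² = 318y² + 1.
Try successive y values:
y = 1: x² = 318·1² + 1 = 319, not a perfect square
y = 2: x² = 318·2² + 1 = 1273, not a perfect square
y = 3: x² = 318·3² + 1 = 2863, not a perfect square
... continuing the search (or via continued fractions) ...
y = 6: x² = 318·6² + 1 = 11449, x = 107 ✓

Verify: 107² - 318·6² = 11449 - 11448 = 1 ✓

x = 107, y = 6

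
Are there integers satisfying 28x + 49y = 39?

Step 1: Compute gcd(28, 49).
gcd(28, 49) = 7

Step 2: Check divisibility.
Does 7 divide 39? 39 = 7 x 5 + 4, so no.

By the theorem on linear Diophantine equations, 28x + 49y = 39 has integer solutions if and only if gcd(28, 49) divides 39. Since 7 does not divide 39, no solutions exist.

No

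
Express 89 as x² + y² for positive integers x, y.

We need to find integers x, y > 0 such that x² + y² = 89.
Trying x = 5: y² = 89 - 5² = 89 - 25 = 64
y = 8
Check: 5² + 8² = 25 + 64 = 89 ✓

89 = 5² + 8²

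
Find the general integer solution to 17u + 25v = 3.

Step 1: Compute gcd(17, 25) = 1.
Since 1 divides 3, solutions exist.

Step 2: Find a particular solution using extended Euclidean algorithm.
We get u₀ = 9, v₀ = -6.
Check: 17*9 + 25*-6 = 3 = 3 ✓

Step 3: Write the general solution.
u = 9 + (25/1)t = 9 + 25t
v = -6 - (17/1)t = -6 - 17t
for any integer t.

u = 9 + 25t, v = -6 - 17t for integer t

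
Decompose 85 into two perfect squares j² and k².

We need to find integers j, k > 0 such that j² + k² = 85.
Trying j = 2: k² = 85 - 2² = 85 - 4 = 81
k = 9
Check: 2² + 9² = 4 + 81 = 85 ✓

85 = 2² + 9²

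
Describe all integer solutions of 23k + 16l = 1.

Step 1: Compute gcd(23, 16) = 1.
Since 1 divides 1, solutions exist.

Step 2: Find a particular solution using extended Euclidean algorithm.
We get k₀ = 7, l₀ = -10.
Check: 23*7 + 16*-10 = 1 = 1 ✓

Step 3: Write the general solution.
k = 7 + (16/1)t = 7 + 16t
l = -10 - (23/1)t = -10 - 23t
for any integer t.

k = 7 + 16t, l = -10 - 23t for integer t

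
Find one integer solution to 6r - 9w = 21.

Step 1: Check solvability.
gcd(6, 9) = 3
Since 3 divides 21, solutions exist.

Step 2: Apply extended Euclidean algorithm to find gcd.
We find integers such that 6*x0 + 9*y0 = 3

Step 3: Scale the particular solution.
Multiply by 21/3 = 7:
r = -7, w = -7

Step 4: Verify.
6*(-7) - 9*(-7) = 21 = 21 ✓

r = -7, w = -7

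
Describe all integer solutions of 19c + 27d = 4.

Step 1: Compute gcd(19, 27) = 1.
Since 1 divides 4, solutions exist.

Step 2: Find a particular solution using extended Euclidean algorithm.
We get c₀ = 40, d₀ = -28.
Check: 19*40 + 27*-28 = 4 = 4 ✓

Step 3: Write the general solution.
c = 40 + (27/1)t = 40 + 27t
d = -28 - (19/1)t = -28 - 19t
for any integer t.

c = 40 + 27t, d = -28 - 19t for integer t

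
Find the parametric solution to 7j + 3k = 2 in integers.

Step 1: Compute gcd(7, 3) = 1.
Since 1 divides 2, solutions exist.

Step 2: Find a particular solution using extended Euclidean algorithm.
We get j₀ = 2, k₀ = -4.
Check: 7*2 + 3*-4 = 2 = 2 ✓

Step 3: Write the general solution.
j = 2 + (3/1)t = 2 + 3t
k = -4 - (7/1)t = -4 - 7t
for any integer t.

j = 2 + 3t, k = -4 - 7t for integer t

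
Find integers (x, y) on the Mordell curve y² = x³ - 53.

Try small integer x values and check whether x³ - 53 is a perfect square.
x = 9: x³ - 53 = 9³ - 53 = 729 - 53 = 676
Is 676 a perfect square? 26² = 676 ✓
So (x, y) = (9, 26) is a solution.

x = 9, y = 26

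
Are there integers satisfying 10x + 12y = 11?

Step 1: Compute gcd(10, 12).
gcd(10, 12) = 2

Step 2: Check divisibility.
Does 2 divide 11? 11 = 2 x 5 + 1, so no.

By the theorem on linear Diophantine equations, 10x + 12y = 11 has integer solutions if and only if gcd(10, 12) divides 11. Since 2 does not divide 11, no solutions exist.

No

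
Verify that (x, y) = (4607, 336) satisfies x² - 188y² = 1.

Compute x² = 4607² = 21224449
Compute 188y² = 188·336² = 188·112896 = 21224448
x² - 188y² = 21224449 - 21224448 = 1
Since this equals 1, (4607, 336) is a solution.

Yes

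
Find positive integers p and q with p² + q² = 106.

We need to find integers p, q > 0 such that p² + q² = 106.
Trying p = 5: q² = 106 - 5² = 106 - 25 = 81
q = 9
Check: 5² + 9² = 25 + 81 = 106 ✓

106 = 5² + 9²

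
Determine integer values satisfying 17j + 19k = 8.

Step 1: Check solvability.
gcd(17, 19) = 1
Since 1 divides 8, solutions exist.

Step 2: Apply extended Euclidean algorithm to find gcd.
We find integers such that 17*x0 + 19*y0 = 1

Step 3: Scale the particular solution.
Multiply by 8/1 = 8:
j = 72, k = -64

Step 4: Verify.
17*(72) + 19*(-64) = 8 = 8 ✓

j = 72, k = -64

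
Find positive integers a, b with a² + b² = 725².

We need a² + b² = 725² = 525625.
Trying: 333² + 644² = 110889 + 414736 = 525625 ✓

(333, 644, 725)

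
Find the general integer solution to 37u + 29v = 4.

Step 1: Compute gcd(37, 29) = 1.
Since 1 divides 4, solutions exist.

Step 2: Find a particular solution using extended Euclidean algorithm.
We get u₀ = 44, v₀ = -56.
Check: 37*44 + 29*-56 = 4 = 4 ✓

Step 3: Write the general solution.
u = 44 + (29/1)t = 44 + 29t
v = -56 - (37/1)t = -56 - 37t
for any integer t.

u = 44 + 29t, v = -56 - 37t for integer t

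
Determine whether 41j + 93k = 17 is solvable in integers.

Step 1: Compute gcd(41, 93).
gcd(41, 93) = 1

Step 2: Check divisibility.
Does 1 divide 17? 17 = 1 x 17, so yes.

By the theorem on linear Diophantine equations, 41j + 93k = 17 has integer solutions if and only if gcd(41, 93) divides 17. Since 1 | 17, solutions exist.

Yes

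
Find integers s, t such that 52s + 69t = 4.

Step 1: Check solvability.
gcd(52, 69) = 1
Since 1 divides 4, solutions exist.

Step 2: Apply extended Euclidean algorithm to find gcd.
We find integers such that 52*x0 + 69*y0 = 1

Step 3: Scale the particular solution.
Multiply by 4/1 = 4:
s = 16, t = -12

Step 4: Verify.
52*(16) + 69*(-12) = 4 = 4 ✓

s = 16, t = -12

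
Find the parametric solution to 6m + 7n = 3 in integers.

Step 1: Compute gcd(6, 7) = 1.
Since 1 divides 3, solutions exist.

Step 2: Find a particular solution using extended Euclidean algorithm.
We get m₀ = -3, n₀ = 3.
Check: 6*-3 + 7*3 = 3 = 3 ✓

Step 3: Write the general solution.
m = -3 + (7/1)t = -3 + 7t
n = 3 - (6/1)t = 3 - 6t
for any integer t.

m = -3 + 7t, n = 3 - 6t for integer t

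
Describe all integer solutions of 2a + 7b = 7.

Step 1: Compute gcd(2, 7) = 1.
Since 1 divides 7, solutions exist.

Step 2: Find a particular solution using extended Euclidean algorithm.
We get a₀ = -21, b₀ = 7.
Check: 2*-21 + 7*7 = 7 = 7 ✓

Step 3: Write the general solution.
a = -21 + (7/1)t = -21 + 7t
b = 7 - (2/1)t = 7 - 2t
for any integer t.

a = -21 + 7t, b = 7 - 2t for integer t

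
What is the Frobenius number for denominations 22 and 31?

For two coprime denominations a and b, the Frobenius number (largest value not representable as a non-negative combination) is ab - a - b.
Here gcd(22, 31) = 1, so they are coprime.
F(22, 31) = 22·31 - 22 - 31 = 682 - 53 = 629

629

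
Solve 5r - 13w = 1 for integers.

Step 1: Check solvability.
gcd(5, 13) = 1
Since 1 divides 1, solutions exist.

Step 2: Apply extended Euclidean algorithm to find gcd.
We find integers such that 5*x0 + 13*y0 = 1

Step 3: Scale the particular solution.
Multiply by 1/1 = 1:
r = -5, w = -2

Step 4: Verify.
5*(-5) - 13*(-2) = 1 = 1 ✓

r = -5, w = -2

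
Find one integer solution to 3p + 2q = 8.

Step 1: Check solvability.
gcd(3, 2) = 1
Since 1 divides 8, solutions exist.

Step 2: Apply extended Euclidean algorithm to find gcd.
We find integers such that 3*x0 + 2*y0 = 1

Step 3: Scale the particular solution.
Multiply by 8/1 = 8:
p = 8, q = -8

Step 4: Verify.
3*(8) + 2*(-8) = 8 = 8 ✓

p = 8, q = -8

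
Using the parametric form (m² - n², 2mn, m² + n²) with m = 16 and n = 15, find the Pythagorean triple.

a = m² - n² = 16² - 15² = 256 - 225 = 31
b = 2mn = 2·16·15 = 480
c = m² + n² = 256 + 225 = 481
Verify: 31² + 480² = 961 + 230400 = 231361 = 481² ✓

(31, 480, 481)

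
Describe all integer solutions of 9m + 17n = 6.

Step 1: Compute gcd(9, 17) = 1.
Since 1 divides 6, solutions exist.

Step 2: Find a particular solution using extended Euclidean algorithm.
We get m₀ = 12, n₀ = -6.
Check: 9*12 + 17*-6 = 6 = 6 ✓

Step 3: Write the general solution.
m = 12 + (17/1)t = 12 + 17t
n = -6 - (9/1)t = -6 - 9t
for any integer t.

m = 12 + 17t, n = -6 - 9t for integer t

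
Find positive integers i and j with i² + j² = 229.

We need to find integers i, j > 0 such that i² + j² = 229.
Trying i = 2: j² = 229 - 2² = 229 - 4 = 225
j = 15
Check: 2² + 15² = 4 + 225 = 229 ✓

229 = 2² + 15²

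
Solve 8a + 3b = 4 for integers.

Step 1: Check solvability.
gcd(8, 3) = 1
Since 1 divides 4, solutions exist.

Step 2: Apply extended Euclidean algorithm to find gcd.
We find integers such that 8*x0 + 3*y0 = 1

Step 3: Scale the particular solution.
Multiply by 4/1 = 4:
a = -4, b = 12

Step 4: Verify.
8*(-4) + 3*(12) = 4 = 4 ✓

a = -4, b = 12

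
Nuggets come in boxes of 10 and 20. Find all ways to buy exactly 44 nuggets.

We need non-negative integers (x, y) with 10x + 20y = 44.
For each x in 0..4, check if 44 - 10x is a non-negative multiple of 20.
No x yields an integer y ≥ 0.

No solution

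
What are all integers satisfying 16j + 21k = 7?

Step 1: Compute gcd(16, 21) = 1.
Since 1 divides 7, solutions exist.

Step 2: Find a particular solution using extended Euclidean algorithm.
We get j₀ = 28, k₀ = -21.
Check: 16*28 + 21*-21 = 7 = 7 ✓

Step 3: Write the general solution.
j = 28 + (21/1)t = 28 + 21t
k = -21 - (16/1)t = -21 - 16t
for any integer t.

j = 28 + 21t, k = -21 - 16t for integer t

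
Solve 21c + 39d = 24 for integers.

Step 1: Check solvability.
gcd(21, 39) = 3
Since 3 divides 24, solutions exist.

Step 2: Apply extended Euclidean algorithm to find gcd.
We find integers such that 21*x0 + 39*y0 = 3

Step 3: Scale the particular solution.
Multiply by 24/3 = 8:
c = 16, d = -8

Step 4: Verify.
21*(16) + 39*(-8) = 24 = 24 ✓

c = 16, d = -8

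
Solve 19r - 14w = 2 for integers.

Step 1: Check solvability.
gcd(19, 14) = 1
Since 1 divides 2, solutions exist.

Step 2: Apply extended Euclidean algorithm to find gcd.
We find integers such that 19*x0 + 14*y0 = 1

Step 3: Scale the particular solution.
Multiply by 2/1 = 2:
r = 6, w = 8

Step 4: Verify.
19*(6) - 14*(8) = 2 = 2 ✓

r = 6, w = 8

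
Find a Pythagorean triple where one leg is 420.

We need the other leg and hypotenuse such that 420² + x² = c².
Take x = 851, c = 949: 420² + 851² = 176400 + 724201 = 900601 = 949² ✓
Triple: (851, 420, 949)

(851, 420, 949)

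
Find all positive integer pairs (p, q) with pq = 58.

The positive divisors of 58 are: 1, 2, 29, 58.
Each divisor d gives the pair (d, 58/d):
(1, 58), (2, 29), (29, 2), (58, 1)

(1, 58), (2, 29), (29, 2), (58, 1)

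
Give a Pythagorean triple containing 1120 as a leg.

We need the other leg and hypotenuse such that 1120² + x² = c².
Take x = 1617, c = 1967: 1120² + 1617² = 1254400 + 2614689 = 3869089 = 1967² ✓
Triple: (1617, 1120, 1967)

(1617, 1120, 1967)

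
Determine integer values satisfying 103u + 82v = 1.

Step 1: Check solvability.
gcd(103, 82) = 1
Since 1 divides 1, solutions exist.

Step 2: Apply extended Euclidean algorithm to find gcd.
We find integers such that 103*x0 + 82*y0 = 1

Step 3: Scale the particular solution.
Multiply by 1/1 = 1:
u = -39, v = 49

Step 4: Verify.
103*(-39) + 82*(49) = 1 = 1 ✓

u = -39, v = 49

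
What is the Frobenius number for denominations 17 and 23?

For two coprime denominations a and b, the Frobenius number (largest value not representable as a non-negative combination) is ab - a - b.
Here gcd(17, 23) = 1, so they are coprime.
F(17, 23) = 17·23 - 17 - 23 = 391 - 40 = 351

351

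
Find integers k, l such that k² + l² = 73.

We need to find integers k, l > 0 such that k² + l² = 73.
Trying k = 3: l² = 73 - 3² = 73 - 9 = 64
l = 8
Check: 3² + 8² = 9 + 64 = 73 ✓

73 = 3² + 8²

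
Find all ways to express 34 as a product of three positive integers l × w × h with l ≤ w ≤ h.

Iterate l from 1 to ⌊34^(1/3)⌋. For each l dividing 34, iterate w ≥ l with w dividing 34/l, and set h = 34/(l·w).
Triples found (2): (1×1×34), (1×2×17)

(1×1×34), (1×2×17)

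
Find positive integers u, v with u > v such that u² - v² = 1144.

Factor: u² - v² = (u+v)(u-v) = 1144.
We need two factors of 1144 with the same parity.
Use u+v = 572 and u-v = 2 (product 572·2 = 1144).
Adding: 2u = 574, so u = 287.
Subtracting: 2v = 570, so v = 285.
Check: 287² - 285² = 82369 - 81225 = 1144 ✓

u = 287, v = 285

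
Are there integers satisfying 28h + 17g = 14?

Step 1: Compute gcd(28, 17).
gcd(28, 17) = 1

Step 2: Check divisibility.
Does 1 divide 14? 14 = 1 x 14, so yes.

By the theorem on linear Diophantine equations, 28h + 17g = 14 has integer solutions if and only if gcd(28, 17) divides 14. Since 1 | 14, solutions exist.

Yes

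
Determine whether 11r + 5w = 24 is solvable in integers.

Step 1: Compute gcd(11, 5).
gcd(11, 5) = 1

Step 2: Check divisibility.
Does 1 divide 24? 24 = 1 x 24, so yes.

By the theorem on linear Diophantine equations, 11r + 5w = 24 has integer solutions if and only if gcd(11, 5) divides 24. Since 1 | 24, solutions exist.

Yes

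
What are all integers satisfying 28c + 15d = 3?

Step 1: Compute gcd(28, 15) = 1.
Since 1 divides 3, solutions exist.

Step 2: Find a particular solution using extended Euclidean algorithm.
We get c₀ = 21, d₀ = -39.
Check: 28*21 + 15*-39 = 3 = 3 ✓

Step 3: Write the general solution.
c = 21 + (15/1)t = 21 + 15t
d = -39 - (28/1)t = -39 - 28t
for any integer t.

c = 21 + 15t, d = -39 - 28t for integer t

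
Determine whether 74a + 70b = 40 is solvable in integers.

Step 1: Compute gcd(74, 70).
gcd(74, 70) = 2

Step 2: Check divisibility.
Does 2 divide 40? 40 = 2 x 20, so yes.

By the theorem on linear Diophantine equations, 74a + 70b = 40 has integer solutions if and only if gcd(74, 70) divides 40. Since 2 | 40, solutions exist.

Yes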